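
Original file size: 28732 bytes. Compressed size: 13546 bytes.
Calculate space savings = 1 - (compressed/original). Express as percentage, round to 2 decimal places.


ratio = compressed/original = 13546/28732 = 0.47146
savings = 1 - ratio = 1 - 0.47146 = 0.52854
as a percentage: 0.52854 * 100 = 52.85%

Space savings = 1 - 13546/28732 = 52.85%


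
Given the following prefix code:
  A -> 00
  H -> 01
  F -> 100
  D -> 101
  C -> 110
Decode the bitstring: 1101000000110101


Decoding step by step:
Bits 110 -> C
Bits 100 -> F
Bits 00 -> A
Bits 00 -> A
Bits 110 -> C
Bits 101 -> D


Decoded message: CFAACD


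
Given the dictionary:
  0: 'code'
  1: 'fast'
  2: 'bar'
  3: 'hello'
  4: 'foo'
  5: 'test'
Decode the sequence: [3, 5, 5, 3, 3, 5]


Look up each index in the dictionary:
  3 -> 'hello'
  5 -> 'test'
  5 -> 'test'
  3 -> 'hello'
  3 -> 'hello'
  5 -> 'test'

Decoded: "hello test test hello hello test"


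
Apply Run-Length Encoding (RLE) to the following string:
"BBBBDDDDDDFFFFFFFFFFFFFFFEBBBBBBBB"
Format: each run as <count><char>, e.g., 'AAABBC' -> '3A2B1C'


Scanning runs left to right:
  i=0: run of 'B' x 4 -> '4B'
  i=4: run of 'D' x 6 -> '6D'
  i=10: run of 'F' x 15 -> '15F'
  i=25: run of 'E' x 1 -> '1E'
  i=26: run of 'B' x 8 -> '8B'

RLE = 4B6D15F1E8B


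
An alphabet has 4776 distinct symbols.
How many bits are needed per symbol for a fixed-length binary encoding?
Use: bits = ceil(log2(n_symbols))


log2(4776) = 12.2216
Bracket: 2^12 = 4096 < 4776 <= 2^13 = 8192
So ceil(log2(4776)) = 13

bits = ceil(log2(4776)) = ceil(12.2216) = 13 bits


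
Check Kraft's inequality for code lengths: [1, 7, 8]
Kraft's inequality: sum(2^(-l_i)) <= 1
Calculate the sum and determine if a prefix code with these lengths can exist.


Sum = 2^(-1) + 2^(-7) + 2^(-8)
    = 0.5 + 0.0078125 + 0.00390625
    = 131/256 = 0.51171875
Since 0.51171875 <= 1, Kraft's inequality IS satisfied.
A prefix code with these lengths CAN exist.

Kraft sum = 0.51171875. Satisfied.


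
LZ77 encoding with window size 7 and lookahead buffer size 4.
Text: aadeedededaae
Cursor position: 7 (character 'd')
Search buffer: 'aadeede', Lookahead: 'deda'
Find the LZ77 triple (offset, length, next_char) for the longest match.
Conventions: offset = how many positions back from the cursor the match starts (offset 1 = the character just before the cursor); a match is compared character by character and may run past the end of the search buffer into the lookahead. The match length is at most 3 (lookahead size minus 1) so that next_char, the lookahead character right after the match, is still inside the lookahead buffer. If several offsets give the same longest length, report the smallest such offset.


Try each offset into the search buffer:
  offset=1 (pos 6, char 'e'): match length 0
  offset=2 (pos 5, char 'd'): match length 3
  offset=3 (pos 4, char 'e'): match length 0
  offset=4 (pos 3, char 'e'): match length 0
  offset=5 (pos 2, char 'd'): match length 2
  offset=6 (pos 1, char 'a'): match length 0
  offset=7 (pos 0, char 'a'): match length 0
Longest match has length 3 at offset 2.
next_char = character at position 7 + 3 = 10 -> 'a'

Best match: offset=2, length=3 (matching 'ded' starting at position 5)
LZ77 triple: (2, 3, 'a')


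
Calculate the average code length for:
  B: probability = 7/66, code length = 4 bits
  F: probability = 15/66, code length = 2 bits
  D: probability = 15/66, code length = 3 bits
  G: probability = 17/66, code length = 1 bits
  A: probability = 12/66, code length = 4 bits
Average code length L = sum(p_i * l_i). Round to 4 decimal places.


Weighted contributions p_i * l_i:
  B: (7/66) * 4 = 28/66
  F: (15/66) * 2 = 30/66
  D: (15/66) * 3 = 45/66
  G: (17/66) * 1 = 17/66
  A: (12/66) * 4 = 48/66
Sum = (28 + 30 + 45 + 17 + 48)/66 = 168/66

L = 168/66 = 2.5455 bits/symbol


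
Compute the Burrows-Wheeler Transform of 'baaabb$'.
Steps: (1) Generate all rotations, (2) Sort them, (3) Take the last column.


Rotations (sorted):
  0: $baaabb -> last char: b
  1: aaabb$b -> last char: b
  2: aabb$ba -> last char: a
  3: abb$baa -> last char: a
  4: b$baaab -> last char: b
  5: baaabb$ -> last char: $
  6: bb$baaa -> last char: a


BWT = bbaab$a


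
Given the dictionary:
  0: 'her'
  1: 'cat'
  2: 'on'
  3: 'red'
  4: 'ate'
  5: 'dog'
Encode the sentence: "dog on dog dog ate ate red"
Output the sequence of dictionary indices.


Look up each word in the dictionary:
  'dog' -> 5
  'on' -> 2
  'dog' -> 5
  'dog' -> 5
  'ate' -> 4
  'ate' -> 4
  'red' -> 3

Encoded: [5, 2, 5, 5, 4, 4, 3]


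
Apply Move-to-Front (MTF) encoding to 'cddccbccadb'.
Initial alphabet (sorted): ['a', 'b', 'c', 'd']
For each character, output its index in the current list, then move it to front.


MTF encoding:
'c': index 2 in ['a', 'b', 'c', 'd'] -> ['c', 'a', 'b', 'd']
'd': index 3 in ['c', 'a', 'b', 'd'] -> ['d', 'c', 'a', 'b']
'd': index 0 in ['d', 'c', 'a', 'b'] -> ['d', 'c', 'a', 'b']
'c': index 1 in ['d', 'c', 'a', 'b'] -> ['c', 'd', 'a', 'b']
'c': index 0 in ['c', 'd', 'a', 'b'] -> ['c', 'd', 'a', 'b']
'b': index 3 in ['c', 'd', 'a', 'b'] -> ['b', 'c', 'd', 'a']
'c': index 1 in ['b', 'c', 'd', 'a'] -> ['c', 'b', 'd', 'a']
'c': index 0 in ['c', 'b', 'd', 'a'] -> ['c', 'b', 'd', 'a']
'a': index 3 in ['c', 'b', 'd', 'a'] -> ['a', 'c', 'b', 'd']
'd': index 3 in ['a', 'c', 'b', 'd'] -> ['d', 'a', 'c', 'b']
'b': index 3 in ['d', 'a', 'c', 'b'] -> ['b', 'd', 'a', 'c']


Output: [2, 3, 0, 1, 0, 3, 1, 0, 3, 3, 3]


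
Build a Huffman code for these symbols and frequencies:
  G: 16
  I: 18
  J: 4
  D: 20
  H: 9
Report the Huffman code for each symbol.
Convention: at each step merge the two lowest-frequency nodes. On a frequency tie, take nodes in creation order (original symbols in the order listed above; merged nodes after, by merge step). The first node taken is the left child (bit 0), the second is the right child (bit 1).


Huffman tree construction:
Step 1: Merge J(4) + H(9) = 13
Step 2: Merge (J+H)(13) + G(16) = 29
Step 3: Merge I(18) + D(20) = 38
Step 4: Merge ((J+H)+G)(29) + (I+D)(38) = 67
Read each symbol's code off the tree from the root (left child = 0, right child = 1).

Codes:
  G: 01 (length 2)
  I: 10 (length 2)
  J: 000 (length 3)
  D: 11 (length 2)
  H: 001 (length 3)
Average code length: 147/67 = 2.1940 bits/symbol


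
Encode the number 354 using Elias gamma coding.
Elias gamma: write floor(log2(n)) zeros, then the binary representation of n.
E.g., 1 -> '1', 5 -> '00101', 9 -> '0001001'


num_bits = floor(log2(354)) + 1 = 9
leading_zeros = num_bits - 1 = 8
binary(354) = 101100010

Elias gamma(354) = '00000000' + '101100010' = 00000000101100010 (17 bits)


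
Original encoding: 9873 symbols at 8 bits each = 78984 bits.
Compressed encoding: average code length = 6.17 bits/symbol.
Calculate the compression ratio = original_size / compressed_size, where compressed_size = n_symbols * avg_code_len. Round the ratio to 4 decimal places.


original_size = n_symbols * orig_bits = 9873 * 8 = 78984 bits
compressed_size = n_symbols * avg_code_len = 9873 * 6.17 = 60916.41 bits
ratio = original_size / compressed_size = 78984 / 60916.41 = 1.2966

Compression ratio = 1.2966


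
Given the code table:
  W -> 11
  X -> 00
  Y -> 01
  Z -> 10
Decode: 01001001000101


Decoding:
01 -> Y
00 -> X
10 -> Z
01 -> Y
00 -> X
01 -> Y
01 -> Y


Result: YXZYXYY


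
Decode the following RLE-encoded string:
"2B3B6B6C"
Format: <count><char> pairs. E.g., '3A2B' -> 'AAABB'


Expanding each <count><char> pair:
  2B -> 'BB'
  3B -> 'BBB'
  6B -> 'BBBBBB'
  6C -> 'CCCCCC'

Decoded = BBBBBBBBBBBCCCCCC


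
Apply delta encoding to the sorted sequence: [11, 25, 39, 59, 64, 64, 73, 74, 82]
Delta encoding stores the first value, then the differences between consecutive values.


First value: 11
Deltas:
  25 - 11 = 14
  39 - 25 = 14
  59 - 39 = 20
  64 - 59 = 5
  64 - 64 = 0
  73 - 64 = 9
  74 - 73 = 1
  82 - 74 = 8


Delta encoded: [11, 14, 14, 20, 5, 0, 9, 1, 8]


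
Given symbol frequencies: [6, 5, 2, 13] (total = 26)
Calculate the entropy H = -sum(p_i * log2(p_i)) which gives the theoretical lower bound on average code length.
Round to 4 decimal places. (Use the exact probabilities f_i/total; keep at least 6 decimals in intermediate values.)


Per-symbol terms -p_i * log2(p_i) with p_i = f_i/26:
  p = 6/26 = 0.230769: log2(p) = -2.115477, -p*log2(p) = 0.488187
  p = 5/26 = 0.192308: log2(p) = -2.378512, -p*log2(p) = 0.457406
  p = 2/26 = 0.076923: log2(p) = -3.700440, -p*log2(p) = 0.284649
  p = 13/26 = 0.500000: log2(p) = -1.000000, -p*log2(p) = 0.500000
H = 0.488187 + 0.457406 + 0.284649 + 0.500000 = 1.730242

H = 1.7302 bits/symbol


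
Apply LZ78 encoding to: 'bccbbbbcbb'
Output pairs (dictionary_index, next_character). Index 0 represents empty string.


LZ78 encoding steps:
Dictionary: {0: ''}
Step 1: w='' (idx 0), next='b' -> output (0, 'b'), add 'b' as idx 1
Step 2: w='' (idx 0), next='c' -> output (0, 'c'), add 'c' as idx 2
Step 3: w='c' (idx 2), next='b' -> output (2, 'b'), add 'cb' as idx 3
Step 4: w='b' (idx 1), next='b' -> output (1, 'b'), add 'bb' as idx 4
Step 5: w='b' (idx 1), next='c' -> output (1, 'c'), add 'bc' as idx 5
Step 6: w='bb' (idx 4), end of input -> output (4, '')


Encoded: [(0, 'b'), (0, 'c'), (2, 'b'), (1, 'b'), (1, 'c'), (4, '')]


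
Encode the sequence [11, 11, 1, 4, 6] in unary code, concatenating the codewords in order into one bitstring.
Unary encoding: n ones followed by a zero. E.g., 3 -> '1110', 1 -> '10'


Encode each number as n ones followed by a terminating 0:
  11 -> 111111111110 (12 bits)
  11 -> 111111111110 (12 bits)
  1 -> 10 (2 bits)
  4 -> 11110 (5 bits)
  6 -> 1111110 (7 bits)
Total length = 12 + 12 + 2 + 5 + 7 = 38 bits.

Unary([11, 11, 1, 4, 6]) = 11111111111011111111111010111101111110 (38 bits)


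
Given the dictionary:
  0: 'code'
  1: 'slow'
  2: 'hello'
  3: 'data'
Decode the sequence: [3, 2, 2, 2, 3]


Look up each index in the dictionary:
  3 -> 'data'
  2 -> 'hello'
  2 -> 'hello'
  2 -> 'hello'
  3 -> 'data'

Decoded: "data hello hello hello data"


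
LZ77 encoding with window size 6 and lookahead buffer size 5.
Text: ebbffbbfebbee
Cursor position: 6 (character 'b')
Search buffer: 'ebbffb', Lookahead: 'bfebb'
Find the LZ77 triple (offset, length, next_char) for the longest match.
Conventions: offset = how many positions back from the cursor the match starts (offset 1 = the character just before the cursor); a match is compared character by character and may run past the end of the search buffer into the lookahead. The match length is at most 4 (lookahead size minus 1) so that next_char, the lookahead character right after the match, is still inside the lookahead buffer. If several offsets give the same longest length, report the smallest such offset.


Try each offset into the search buffer:
  offset=1 (pos 5, char 'b'): match length 1
  offset=2 (pos 4, char 'f'): match length 0
  offset=3 (pos 3, char 'f'): match length 0
  offset=4 (pos 2, char 'b'): match length 2
  offset=5 (pos 1, char 'b'): match length 1
  offset=6 (pos 0, char 'e'): match length 0
Longest match has length 2 at offset 4.
next_char = character at position 6 + 2 = 8 -> 'e'

Best match: offset=4, length=2 (matching 'bf' starting at position 2)
LZ77 triple: (4, 2, 'e')


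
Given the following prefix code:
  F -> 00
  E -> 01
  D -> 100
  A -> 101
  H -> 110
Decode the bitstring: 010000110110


Decoding step by step:
Bits 01 -> E
Bits 00 -> F
Bits 00 -> F
Bits 110 -> H
Bits 110 -> H


Decoded message: EFFHH


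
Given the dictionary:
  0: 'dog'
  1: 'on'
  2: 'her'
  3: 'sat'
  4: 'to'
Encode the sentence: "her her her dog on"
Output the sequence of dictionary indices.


Look up each word in the dictionary:
  'her' -> 2
  'her' -> 2
  'her' -> 2
  'dog' -> 0
  'on' -> 1

Encoded: [2, 2, 2, 0, 1]


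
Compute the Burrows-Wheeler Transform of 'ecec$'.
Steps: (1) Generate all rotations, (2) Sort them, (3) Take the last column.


Rotations (sorted):
  0: $ecec -> last char: c
  1: c$ece -> last char: e
  2: cec$e -> last char: e
  3: ec$ec -> last char: c
  4: ecec$ -> last char: $


BWT = ceec$


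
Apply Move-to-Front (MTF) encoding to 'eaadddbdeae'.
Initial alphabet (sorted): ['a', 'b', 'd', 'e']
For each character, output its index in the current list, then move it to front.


MTF encoding:
'e': index 3 in ['a', 'b', 'd', 'e'] -> ['e', 'a', 'b', 'd']
'a': index 1 in ['e', 'a', 'b', 'd'] -> ['a', 'e', 'b', 'd']
'a': index 0 in ['a', 'e', 'b', 'd'] -> ['a', 'e', 'b', 'd']
'd': index 3 in ['a', 'e', 'b', 'd'] -> ['d', 'a', 'e', 'b']
'd': index 0 in ['d', 'a', 'e', 'b'] -> ['d', 'a', 'e', 'b']
'd': index 0 in ['d', 'a', 'e', 'b'] -> ['d', 'a', 'e', 'b']
'b': index 3 in ['d', 'a', 'e', 'b'] -> ['b', 'd', 'a', 'e']
'd': index 1 in ['b', 'd', 'a', 'e'] -> ['d', 'b', 'a', 'e']
'e': index 3 in ['d', 'b', 'a', 'e'] -> ['e', 'd', 'b', 'a']
'a': index 3 in ['e', 'd', 'b', 'a'] -> ['a', 'e', 'd', 'b']
'e': index 1 in ['a', 'e', 'd', 'b'] -> ['e', 'a', 'd', 'b']


Output: [3, 1, 0, 3, 0, 0, 3, 1, 3, 3, 1]


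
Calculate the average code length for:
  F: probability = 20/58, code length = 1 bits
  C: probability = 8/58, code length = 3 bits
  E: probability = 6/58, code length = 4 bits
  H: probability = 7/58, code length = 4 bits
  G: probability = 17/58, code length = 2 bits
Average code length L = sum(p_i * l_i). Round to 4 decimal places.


Weighted contributions p_i * l_i:
  F: (20/58) * 1 = 20/58
  C: (8/58) * 3 = 24/58
  E: (6/58) * 4 = 24/58
  H: (7/58) * 4 = 28/58
  G: (17/58) * 2 = 34/58
Sum = (20 + 24 + 24 + 28 + 34)/58 = 130/58

L = 130/58 = 2.2414 bits/symbol


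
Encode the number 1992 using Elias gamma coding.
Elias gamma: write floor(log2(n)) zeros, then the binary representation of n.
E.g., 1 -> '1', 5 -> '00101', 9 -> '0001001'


num_bits = floor(log2(1992)) + 1 = 11
leading_zeros = num_bits - 1 = 10
binary(1992) = 11111001000

Elias gamma(1992) = '0000000000' + '11111001000' = 000000000011111001000 (21 bits)


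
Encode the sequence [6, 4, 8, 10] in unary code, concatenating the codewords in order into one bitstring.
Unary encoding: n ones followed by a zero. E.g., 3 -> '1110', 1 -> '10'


Encode each number as n ones followed by a terminating 0:
  6 -> 1111110 (7 bits)
  4 -> 11110 (5 bits)
  8 -> 111111110 (9 bits)
  10 -> 11111111110 (11 bits)
Total length = 7 + 5 + 9 + 11 = 32 bits.

Unary([6, 4, 8, 10]) = 11111101111011111111011111111110 (32 bits)


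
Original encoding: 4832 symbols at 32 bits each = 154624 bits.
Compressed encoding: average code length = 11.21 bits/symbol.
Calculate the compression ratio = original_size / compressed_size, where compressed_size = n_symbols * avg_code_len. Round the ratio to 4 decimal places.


original_size = n_symbols * orig_bits = 4832 * 32 = 154624 bits
compressed_size = n_symbols * avg_code_len = 4832 * 11.21 = 54166.72 bits
ratio = original_size / compressed_size = 154624 / 54166.72 = 2.8546

Compression ratio = 2.8546


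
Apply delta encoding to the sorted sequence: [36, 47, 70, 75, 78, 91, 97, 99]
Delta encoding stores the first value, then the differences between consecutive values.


First value: 36
Deltas:
  47 - 36 = 11
  70 - 47 = 23
  75 - 70 = 5
  78 - 75 = 3
  91 - 78 = 13
  97 - 91 = 6
  99 - 97 = 2


Delta encoded: [36, 11, 23, 5, 3, 13, 6, 2]


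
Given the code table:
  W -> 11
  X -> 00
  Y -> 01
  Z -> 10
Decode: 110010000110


Decoding:
11 -> W
00 -> X
10 -> Z
00 -> X
01 -> Y
10 -> Z


Result: WXZXYZ


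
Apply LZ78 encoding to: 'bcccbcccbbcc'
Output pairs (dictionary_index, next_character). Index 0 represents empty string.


LZ78 encoding steps:
Dictionary: {0: ''}
Step 1: w='' (idx 0), next='b' -> output (0, 'b'), add 'b' as idx 1
Step 2: w='' (idx 0), next='c' -> output (0, 'c'), add 'c' as idx 2
Step 3: w='c' (idx 2), next='c' -> output (2, 'c'), add 'cc' as idx 3
Step 4: w='b' (idx 1), next='c' -> output (1, 'c'), add 'bc' as idx 4
Step 5: w='cc' (idx 3), next='b' -> output (3, 'b'), add 'ccb' as idx 5
Step 6: w='bc' (idx 4), next='c' -> output (4, 'c'), add 'bcc' as idx 6


Encoded: [(0, 'b'), (0, 'c'), (2, 'c'), (1, 'c'), (3, 'b'), (4, 'c')]


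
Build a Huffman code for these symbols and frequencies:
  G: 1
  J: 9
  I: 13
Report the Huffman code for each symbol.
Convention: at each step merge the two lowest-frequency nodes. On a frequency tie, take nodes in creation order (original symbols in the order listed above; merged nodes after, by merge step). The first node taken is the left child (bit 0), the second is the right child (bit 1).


Huffman tree construction:
Step 1: Merge G(1) + J(9) = 10
Step 2: Merge (G+J)(10) + I(13) = 23
Read each symbol's code off the tree from the root (left child = 0, right child = 1).

Codes:
  G: 00 (length 2)
  J: 01 (length 2)
  I: 1 (length 1)
Average code length: 33/23 = 1.4348 bits/symbol


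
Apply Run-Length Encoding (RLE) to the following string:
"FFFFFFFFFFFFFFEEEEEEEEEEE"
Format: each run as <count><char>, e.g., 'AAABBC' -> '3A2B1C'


Scanning runs left to right:
  i=0: run of 'F' x 14 -> '14F'
  i=14: run of 'E' x 11 -> '11E'

RLE = 14F11E


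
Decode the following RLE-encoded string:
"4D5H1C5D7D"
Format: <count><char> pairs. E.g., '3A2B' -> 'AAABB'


Expanding each <count><char> pair:
  4D -> 'DDDD'
  5H -> 'HHHHH'
  1C -> 'C'
  5D -> 'DDDDD'
  7D -> 'DDDDDDD'

Decoded = DDDDHHHHHCDDDDDDDDDDDD


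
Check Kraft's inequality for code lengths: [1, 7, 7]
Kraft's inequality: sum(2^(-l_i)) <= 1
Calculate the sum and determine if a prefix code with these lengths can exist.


Sum = 2^(-1) + 2^(-7) + 2^(-7)
    = 0.5 + 0.0078125 + 0.0078125
    = 66/128 = 0.515625
Since 0.515625 <= 1, Kraft's inequality IS satisfied.
A prefix code with these lengths CAN exist.

Kraft sum = 0.515625. Satisfied.


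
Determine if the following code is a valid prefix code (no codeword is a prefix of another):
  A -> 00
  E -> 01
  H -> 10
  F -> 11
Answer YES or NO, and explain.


Checking each pair (does one codeword prefix another?):
  A='00' vs E='01': no prefix
  A='00' vs H='10': no prefix
  A='00' vs F='11': no prefix
  E='01' vs A='00': no prefix
  E='01' vs H='10': no prefix
  E='01' vs F='11': no prefix
  H='10' vs A='00': no prefix
  H='10' vs E='01': no prefix
  H='10' vs F='11': no prefix
  F='11' vs A='00': no prefix
  F='11' vs E='01': no prefix
  F='11' vs H='10': no prefix
No violation found over all pairs.

YES -- this is a valid prefix code. No codeword is a prefix of any other codeword.


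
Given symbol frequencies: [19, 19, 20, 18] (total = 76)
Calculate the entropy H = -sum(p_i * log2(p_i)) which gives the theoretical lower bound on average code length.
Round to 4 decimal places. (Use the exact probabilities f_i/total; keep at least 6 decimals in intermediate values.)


Per-symbol terms -p_i * log2(p_i) with p_i = f_i/76:
  p = 19/76 = 0.250000: log2(p) = -2.000000, -p*log2(p) = 0.500000
  p = 19/76 = 0.250000: log2(p) = -2.000000, -p*log2(p) = 0.500000
  p = 20/76 = 0.263158: log2(p) = -1.925999, -p*log2(p) = 0.506842
  p = 18/76 = 0.236842: log2(p) = -2.078003, -p*log2(p) = 0.492158
H = 0.500000 + 0.500000 + 0.506842 + 0.492158 = 1.999000

H = 1.999 bits/symbol


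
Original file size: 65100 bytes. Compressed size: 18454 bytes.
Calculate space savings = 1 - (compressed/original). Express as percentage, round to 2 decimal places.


ratio = compressed/original = 18454/65100 = 0.283472
savings = 1 - ratio = 1 - 0.283472 = 0.716528
as a percentage: 0.716528 * 100 = 71.65%

Space savings = 1 - 18454/65100 = 71.65%


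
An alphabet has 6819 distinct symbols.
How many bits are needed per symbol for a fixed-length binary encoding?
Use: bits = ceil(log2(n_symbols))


log2(6819) = 12.7353
Bracket: 2^12 = 4096 < 6819 <= 2^13 = 8192
So ceil(log2(6819)) = 13

bits = ceil(log2(6819)) = ceil(12.7353) = 13 bits


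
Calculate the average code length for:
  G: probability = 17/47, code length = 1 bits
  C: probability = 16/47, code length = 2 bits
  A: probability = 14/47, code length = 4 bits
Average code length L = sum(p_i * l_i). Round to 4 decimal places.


Weighted contributions p_i * l_i:
  G: (17/47) * 1 = 17/47
  C: (16/47) * 2 = 32/47
  A: (14/47) * 4 = 56/47
Sum = (17 + 32 + 56)/47 = 105/47

L = 105/47 = 2.2340 bits/symbol


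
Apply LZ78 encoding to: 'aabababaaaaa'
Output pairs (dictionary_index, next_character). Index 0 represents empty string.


LZ78 encoding steps:
Dictionary: {0: ''}
Step 1: w='' (idx 0), next='a' -> output (0, 'a'), add 'a' as idx 1
Step 2: w='a' (idx 1), next='b' -> output (1, 'b'), add 'ab' as idx 2
Step 3: w='ab' (idx 2), next='a' -> output (2, 'a'), add 'aba' as idx 3
Step 4: w='' (idx 0), next='b' -> output (0, 'b'), add 'b' as idx 4
Step 5: w='a' (idx 1), next='a' -> output (1, 'a'), add 'aa' as idx 5
Step 6: w='aa' (idx 5), next='a' -> output (5, 'a'), add 'aaa' as idx 6


Encoded: [(0, 'a'), (1, 'b'), (2, 'a'), (0, 'b'), (1, 'a'), (5, 'a')]


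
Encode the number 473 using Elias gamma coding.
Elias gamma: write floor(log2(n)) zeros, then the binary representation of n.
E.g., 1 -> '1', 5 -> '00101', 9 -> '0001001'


num_bits = floor(log2(473)) + 1 = 9
leading_zeros = num_bits - 1 = 8
binary(473) = 111011001

Elias gamma(473) = '00000000' + '111011001' = 00000000111011001 (17 bits)


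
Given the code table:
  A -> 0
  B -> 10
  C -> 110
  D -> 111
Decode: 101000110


Decoding:
10 -> B
10 -> B
0 -> A
0 -> A
110 -> C


Result: BBAAC


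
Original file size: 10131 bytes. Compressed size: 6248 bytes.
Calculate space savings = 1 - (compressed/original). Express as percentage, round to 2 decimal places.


ratio = compressed/original = 6248/10131 = 0.616721
savings = 1 - ratio = 1 - 0.616721 = 0.383279
as a percentage: 0.383279 * 100 = 38.33%

Space savings = 1 - 6248/10131 = 38.33%


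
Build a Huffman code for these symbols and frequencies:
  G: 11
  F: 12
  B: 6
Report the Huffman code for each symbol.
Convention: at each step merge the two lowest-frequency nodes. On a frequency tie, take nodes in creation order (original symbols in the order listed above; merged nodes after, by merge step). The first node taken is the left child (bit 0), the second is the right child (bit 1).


Huffman tree construction:
Step 1: Merge B(6) + G(11) = 17
Step 2: Merge F(12) + (B+G)(17) = 29
Read each symbol's code off the tree from the root (left child = 0, right child = 1).

Codes:
  G: 11 (length 2)
  F: 0 (length 1)
  B: 10 (length 2)
Average code length: 46/29 = 1.5862 bits/symbol


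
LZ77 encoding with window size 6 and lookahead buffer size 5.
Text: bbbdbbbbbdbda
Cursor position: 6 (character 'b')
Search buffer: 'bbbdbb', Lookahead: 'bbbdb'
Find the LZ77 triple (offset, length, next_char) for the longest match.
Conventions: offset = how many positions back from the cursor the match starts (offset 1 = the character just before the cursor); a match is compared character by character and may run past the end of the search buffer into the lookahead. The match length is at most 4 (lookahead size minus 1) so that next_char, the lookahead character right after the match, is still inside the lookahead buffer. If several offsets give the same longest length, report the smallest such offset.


Try each offset into the search buffer:
  offset=1 (pos 5, char 'b'): match length 3
  offset=2 (pos 4, char 'b'): match length 3
  offset=3 (pos 3, char 'd'): match length 0
  offset=4 (pos 2, char 'b'): match length 1
  offset=5 (pos 1, char 'b'): match length 2
  offset=6 (pos 0, char 'b'): match length 4
Longest match has length 4 at offset 6.
next_char = character at position 6 + 4 = 10 -> 'b'

Best match: offset=6, length=4 (matching 'bbbd' starting at position 0)
LZ77 triple: (6, 4, 'b')


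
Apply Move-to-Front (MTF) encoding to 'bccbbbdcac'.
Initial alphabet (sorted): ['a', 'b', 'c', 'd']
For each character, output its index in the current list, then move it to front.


MTF encoding:
'b': index 1 in ['a', 'b', 'c', 'd'] -> ['b', 'a', 'c', 'd']
'c': index 2 in ['b', 'a', 'c', 'd'] -> ['c', 'b', 'a', 'd']
'c': index 0 in ['c', 'b', 'a', 'd'] -> ['c', 'b', 'a', 'd']
'b': index 1 in ['c', 'b', 'a', 'd'] -> ['b', 'c', 'a', 'd']
'b': index 0 in ['b', 'c', 'a', 'd'] -> ['b', 'c', 'a', 'd']
'b': index 0 in ['b', 'c', 'a', 'd'] -> ['b', 'c', 'a', 'd']
'd': index 3 in ['b', 'c', 'a', 'd'] -> ['d', 'b', 'c', 'a']
'c': index 2 in ['d', 'b', 'c', 'a'] -> ['c', 'd', 'b', 'a']
'a': index 3 in ['c', 'd', 'b', 'a'] -> ['a', 'c', 'd', 'b']
'c': index 1 in ['a', 'c', 'd', 'b'] -> ['c', 'a', 'd', 'b']


Output: [1, 2, 0, 1, 0, 0, 3, 2, 3, 1]


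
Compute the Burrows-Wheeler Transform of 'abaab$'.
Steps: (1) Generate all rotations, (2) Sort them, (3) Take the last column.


Rotations (sorted):
  0: $abaab -> last char: b
  1: aab$ab -> last char: b
  2: ab$aba -> last char: a
  3: abaab$ -> last char: $
  4: b$abaa -> last char: a
  5: baab$a -> last char: a


BWT = bba$aa


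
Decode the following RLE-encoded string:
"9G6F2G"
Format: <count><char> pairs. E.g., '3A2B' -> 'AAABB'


Expanding each <count><char> pair:
  9G -> 'GGGGGGGGG'
  6F -> 'FFFFFF'
  2G -> 'GG'

Decoded = GGGGGGGGGFFFFFFGG


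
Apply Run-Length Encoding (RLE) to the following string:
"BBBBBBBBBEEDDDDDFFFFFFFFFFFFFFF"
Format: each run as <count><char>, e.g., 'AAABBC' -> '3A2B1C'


Scanning runs left to right:
  i=0: run of 'B' x 9 -> '9B'
  i=9: run of 'E' x 2 -> '2E'
  i=11: run of 'D' x 5 -> '5D'
  i=16: run of 'F' x 15 -> '15F'

RLE = 9B2E5D15F


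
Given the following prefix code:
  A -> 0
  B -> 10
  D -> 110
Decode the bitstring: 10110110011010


Decoding step by step:
Bits 10 -> B
Bits 110 -> D
Bits 110 -> D
Bits 0 -> A
Bits 110 -> D
Bits 10 -> B


Decoded message: BDDADB


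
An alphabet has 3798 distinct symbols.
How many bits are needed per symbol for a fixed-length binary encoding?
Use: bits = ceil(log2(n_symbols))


log2(3798) = 11.891
Bracket: 2^11 = 2048 < 3798 <= 2^12 = 4096
So ceil(log2(3798)) = 12

bits = ceil(log2(3798)) = ceil(11.891) = 12 bits


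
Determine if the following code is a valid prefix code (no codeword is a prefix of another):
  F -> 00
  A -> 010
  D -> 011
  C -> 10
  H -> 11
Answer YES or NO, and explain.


Checking each pair (does one codeword prefix another?):
  F='00' vs A='010': no prefix
  F='00' vs D='011': no prefix
  F='00' vs C='10': no prefix
  F='00' vs H='11': no prefix
  A='010' vs F='00': no prefix
  A='010' vs D='011': no prefix
  A='010' vs C='10': no prefix
  A='010' vs H='11': no prefix
  D='011' vs F='00': no prefix
  D='011' vs A='010': no prefix
  D='011' vs C='10': no prefix
  D='011' vs H='11': no prefix
  C='10' vs F='00': no prefix
  C='10' vs A='010': no prefix
  C='10' vs D='011': no prefix
  C='10' vs H='11': no prefix
  H='11' vs F='00': no prefix
  H='11' vs A='010': no prefix
  H='11' vs D='011': no prefix
  H='11' vs C='10': no prefix
No violation found over all pairs.

YES -- this is a valid prefix code. No codeword is a prefix of any other codeword.


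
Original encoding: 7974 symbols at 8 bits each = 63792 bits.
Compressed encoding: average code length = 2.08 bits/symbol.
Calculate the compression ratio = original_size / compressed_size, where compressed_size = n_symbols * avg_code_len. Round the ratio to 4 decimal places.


original_size = n_symbols * orig_bits = 7974 * 8 = 63792 bits
compressed_size = n_symbols * avg_code_len = 7974 * 2.08 = 16585.92 bits
ratio = original_size / compressed_size = 63792 / 16585.92 = 3.8462

Compression ratio = 3.8462


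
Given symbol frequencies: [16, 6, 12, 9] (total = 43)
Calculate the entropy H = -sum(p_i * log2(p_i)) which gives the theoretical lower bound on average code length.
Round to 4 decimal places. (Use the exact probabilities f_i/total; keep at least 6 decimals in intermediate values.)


Per-symbol terms -p_i * log2(p_i) with p_i = f_i/43:
  p = 16/43 = 0.372093: log2(p) = -1.426265, -p*log2(p) = 0.530703
  p = 6/43 = 0.139535: log2(p) = -2.841302, -p*log2(p) = 0.396461
  p = 12/43 = 0.279070: log2(p) = -1.841302, -p*log2(p) = 0.513852
  p = 9/43 = 0.209302: log2(p) = -2.256340, -p*log2(p) = 0.472257
H = 0.530703 + 0.396461 + 0.513852 + 0.472257 = 1.913273

H = 1.9133 bits/symbol


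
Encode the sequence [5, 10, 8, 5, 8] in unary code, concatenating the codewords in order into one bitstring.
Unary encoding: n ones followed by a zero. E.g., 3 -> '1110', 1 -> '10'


Encode each number as n ones followed by a terminating 0:
  5 -> 111110 (6 bits)
  10 -> 11111111110 (11 bits)
  8 -> 111111110 (9 bits)
  5 -> 111110 (6 bits)
  8 -> 111111110 (9 bits)
Total length = 6 + 11 + 9 + 6 + 9 = 41 bits.

Unary([5, 10, 8, 5, 8]) = 11111011111111110111111110111110111111110 (41 bits)


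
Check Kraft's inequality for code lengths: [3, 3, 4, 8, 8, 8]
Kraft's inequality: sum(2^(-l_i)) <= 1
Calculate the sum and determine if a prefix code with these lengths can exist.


Sum = 2^(-3) + 2^(-3) + 2^(-4) + 2^(-8) + 2^(-8) + 2^(-8)
    = 0.125 + 0.125 + 0.0625 + 0.00390625 + 0.00390625 + 0.00390625
    = 83/256 = 0.32421875
Since 0.32421875 <= 1, Kraft's inequality IS satisfied.
A prefix code with these lengths CAN exist.

Kraft sum = 0.32421875. Satisfied.


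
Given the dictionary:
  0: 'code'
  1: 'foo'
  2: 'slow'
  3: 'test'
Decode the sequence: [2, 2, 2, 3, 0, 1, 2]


Look up each index in the dictionary:
  2 -> 'slow'
  2 -> 'slow'
  2 -> 'slow'
  3 -> 'test'
  0 -> 'code'
  1 -> 'foo'
  2 -> 'slow'

Decoded: "slow slow slow test code foo slow"


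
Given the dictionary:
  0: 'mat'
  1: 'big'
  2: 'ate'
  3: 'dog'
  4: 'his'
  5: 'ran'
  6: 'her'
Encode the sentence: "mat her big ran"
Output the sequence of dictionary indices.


Look up each word in the dictionary:
  'mat' -> 0
  'her' -> 6
  'big' -> 1
  'ran' -> 5

Encoded: [0, 6, 1, 5]


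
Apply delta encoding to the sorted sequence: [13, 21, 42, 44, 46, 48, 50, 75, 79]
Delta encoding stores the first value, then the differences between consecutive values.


First value: 13
Deltas:
  21 - 13 = 8
  42 - 21 = 21
  44 - 42 = 2
  46 - 44 = 2
  48 - 46 = 2
  50 - 48 = 2
  75 - 50 = 25
  79 - 75 = 4


Delta encoded: [13, 8, 21, 2, 2, 2, 2, 25, 4]


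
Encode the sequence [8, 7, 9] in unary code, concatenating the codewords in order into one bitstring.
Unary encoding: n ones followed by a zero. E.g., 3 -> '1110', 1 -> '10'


Encode each number as n ones followed by a terminating 0:
  8 -> 111111110 (9 bits)
  7 -> 11111110 (8 bits)
  9 -> 1111111110 (10 bits)
Total length = 9 + 8 + 10 = 27 bits.

Unary([8, 7, 9]) = 111111110111111101111111110 (27 bits)


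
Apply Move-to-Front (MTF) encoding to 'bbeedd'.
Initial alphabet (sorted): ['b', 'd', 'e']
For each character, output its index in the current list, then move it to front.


MTF encoding:
'b': index 0 in ['b', 'd', 'e'] -> ['b', 'd', 'e']
'b': index 0 in ['b', 'd', 'e'] -> ['b', 'd', 'e']
'e': index 2 in ['b', 'd', 'e'] -> ['e', 'b', 'd']
'e': index 0 in ['e', 'b', 'd'] -> ['e', 'b', 'd']
'd': index 2 in ['e', 'b', 'd'] -> ['d', 'e', 'b']
'd': index 0 in ['d', 'e', 'b'] -> ['d', 'e', 'b']


Output: [0, 0, 2, 0, 2, 0]


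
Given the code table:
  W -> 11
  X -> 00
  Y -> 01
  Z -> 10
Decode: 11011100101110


Decoding:
11 -> W
01 -> Y
11 -> W
00 -> X
10 -> Z
11 -> W
10 -> Z


Result: WYWXZWZ


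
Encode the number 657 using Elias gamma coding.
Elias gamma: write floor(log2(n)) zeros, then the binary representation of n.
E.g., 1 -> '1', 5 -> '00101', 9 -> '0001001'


num_bits = floor(log2(657)) + 1 = 10
leading_zeros = num_bits - 1 = 9
binary(657) = 1010010001

Elias gamma(657) = '000000000' + '1010010001' = 0000000001010010001 (19 bits)


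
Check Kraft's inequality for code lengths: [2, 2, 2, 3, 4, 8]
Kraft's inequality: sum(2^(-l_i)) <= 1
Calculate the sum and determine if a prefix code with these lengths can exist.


Sum = 2^(-2) + 2^(-2) + 2^(-2) + 2^(-3) + 2^(-4) + 2^(-8)
    = 0.25 + 0.25 + 0.25 + 0.125 + 0.0625 + 0.00390625
    = 241/256 = 0.94140625
Since 0.94140625 <= 1, Kraft's inequality IS satisfied.
A prefix code with these lengths CAN exist.

Kraft sum = 0.94140625. Satisfied.


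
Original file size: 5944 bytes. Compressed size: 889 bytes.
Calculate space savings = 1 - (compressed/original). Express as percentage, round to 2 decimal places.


ratio = compressed/original = 889/5944 = 0.149563
savings = 1 - ratio = 1 - 0.149563 = 0.850437
as a percentage: 0.850437 * 100 = 85.04%

Space savings = 1 - 889/5944 = 85.04%


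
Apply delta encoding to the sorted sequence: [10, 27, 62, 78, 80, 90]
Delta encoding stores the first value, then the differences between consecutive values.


First value: 10
Deltas:
  27 - 10 = 17
  62 - 27 = 35
  78 - 62 = 16
  80 - 78 = 2
  90 - 80 = 10


Delta encoded: [10, 17, 35, 16, 2, 10]


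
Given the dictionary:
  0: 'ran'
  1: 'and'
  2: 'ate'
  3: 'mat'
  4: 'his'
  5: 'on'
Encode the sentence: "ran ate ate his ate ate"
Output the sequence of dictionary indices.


Look up each word in the dictionary:
  'ran' -> 0
  'ate' -> 2
  'ate' -> 2
  'his' -> 4
  'ate' -> 2
  'ate' -> 2

Encoded: [0, 2, 2, 4, 2, 2]


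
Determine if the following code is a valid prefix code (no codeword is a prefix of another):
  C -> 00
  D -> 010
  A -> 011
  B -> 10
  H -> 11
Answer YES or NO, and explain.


Checking each pair (does one codeword prefix another?):
  C='00' vs D='010': no prefix
  C='00' vs A='011': no prefix
  C='00' vs B='10': no prefix
  C='00' vs H='11': no prefix
  D='010' vs C='00': no prefix
  D='010' vs A='011': no prefix
  D='010' vs B='10': no prefix
  D='010' vs H='11': no prefix
  A='011' vs C='00': no prefix
  A='011' vs D='010': no prefix
  A='011' vs B='10': no prefix
  A='011' vs H='11': no prefix
  B='10' vs C='00': no prefix
  B='10' vs D='010': no prefix
  B='10' vs A='011': no prefix
  B='10' vs H='11': no prefix
  H='11' vs C='00': no prefix
  H='11' vs D='010': no prefix
  H='11' vs A='011': no prefix
  H='11' vs B='10': no prefix
No violation found over all pairs.

YES -- this is a valid prefix code. No codeword is a prefix of any other codeword.


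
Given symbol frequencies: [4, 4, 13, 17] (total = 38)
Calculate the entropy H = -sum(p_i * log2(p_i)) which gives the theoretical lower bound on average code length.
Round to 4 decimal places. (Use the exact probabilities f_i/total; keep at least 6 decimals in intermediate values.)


Per-symbol terms -p_i * log2(p_i) with p_i = f_i/38:
  p = 4/38 = 0.105263: log2(p) = -3.247928, -p*log2(p) = 0.341887
  p = 4/38 = 0.105263: log2(p) = -3.247928, -p*log2(p) = 0.341887
  p = 13/38 = 0.342105: log2(p) = -1.547488, -p*log2(p) = 0.529404
  p = 17/38 = 0.447368: log2(p) = -1.160465, -p*log2(p) = 0.519155
H = 0.341887 + 0.341887 + 0.529404 + 0.519155 = 1.732333

H = 1.7323 bits/symbol


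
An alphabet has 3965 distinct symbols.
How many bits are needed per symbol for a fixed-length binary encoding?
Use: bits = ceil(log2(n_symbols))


log2(3965) = 11.9531
Bracket: 2^11 = 2048 < 3965 <= 2^12 = 4096
So ceil(log2(3965)) = 12

bits = ceil(log2(3965)) = ceil(11.9531) = 12 bits


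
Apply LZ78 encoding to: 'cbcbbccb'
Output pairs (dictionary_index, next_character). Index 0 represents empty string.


LZ78 encoding steps:
Dictionary: {0: ''}
Step 1: w='' (idx 0), next='c' -> output (0, 'c'), add 'c' as idx 1
Step 2: w='' (idx 0), next='b' -> output (0, 'b'), add 'b' as idx 2
Step 3: w='c' (idx 1), next='b' -> output (1, 'b'), add 'cb' as idx 3
Step 4: w='b' (idx 2), next='c' -> output (2, 'c'), add 'bc' as idx 4
Step 5: w='cb' (idx 3), end of input -> output (3, '')


Encoded: [(0, 'c'), (0, 'b'), (1, 'b'), (2, 'c'), (3, '')]


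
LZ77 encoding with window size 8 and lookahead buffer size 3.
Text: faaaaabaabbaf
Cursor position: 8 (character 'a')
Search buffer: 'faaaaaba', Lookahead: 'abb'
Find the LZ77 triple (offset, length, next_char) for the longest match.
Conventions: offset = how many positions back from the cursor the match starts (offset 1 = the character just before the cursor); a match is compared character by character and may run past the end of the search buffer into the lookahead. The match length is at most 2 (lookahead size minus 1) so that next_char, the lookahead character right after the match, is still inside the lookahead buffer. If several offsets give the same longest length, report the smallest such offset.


Try each offset into the search buffer:
  offset=1 (pos 7, char 'a'): match length 1
  offset=2 (pos 6, char 'b'): match length 0
  offset=3 (pos 5, char 'a'): match length 2
  offset=4 (pos 4, char 'a'): match length 1
  offset=5 (pos 3, char 'a'): match length 1
  offset=6 (pos 2, char 'a'): match length 1
  offset=7 (pos 1, char 'a'): match length 1
  offset=8 (pos 0, char 'f'): match length 0
Longest match has length 2 at offset 3.
next_char = character at position 8 + 2 = 10 -> 'b'

Best match: offset=3, length=2 (matching 'ab' starting at position 5)
LZ77 triple: (3, 2, 'b')


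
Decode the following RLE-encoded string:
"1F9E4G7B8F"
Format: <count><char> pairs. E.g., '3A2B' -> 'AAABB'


Expanding each <count><char> pair:
  1F -> 'F'
  9E -> 'EEEEEEEEE'
  4G -> 'GGGG'
  7B -> 'BBBBBBB'
  8F -> 'FFFFFFFF'

Decoded = FEEEEEEEEEGGGGBBBBBBBFFFFFFFF


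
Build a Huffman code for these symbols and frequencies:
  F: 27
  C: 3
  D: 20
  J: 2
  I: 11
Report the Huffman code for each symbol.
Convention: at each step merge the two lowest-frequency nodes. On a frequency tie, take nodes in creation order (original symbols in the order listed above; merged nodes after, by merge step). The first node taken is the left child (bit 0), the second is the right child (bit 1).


Huffman tree construction:
Step 1: Merge J(2) + C(3) = 5
Step 2: Merge (J+C)(5) + I(11) = 16
Step 3: Merge ((J+C)+I)(16) + D(20) = 36
Step 4: Merge F(27) + (((J+C)+I)+D)(36) = 63
Read each symbol's code off the tree from the root (left child = 0, right child = 1).

Codes:
  F: 0 (length 1)
  C: 1001 (length 4)
  D: 11 (length 2)
  J: 1000 (length 4)
  I: 101 (length 3)
Average code length: 120/63 = 1.9048 bits/symbol


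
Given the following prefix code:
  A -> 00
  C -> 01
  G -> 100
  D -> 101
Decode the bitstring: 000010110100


Decoding step by step:
Bits 00 -> A
Bits 00 -> A
Bits 101 -> D
Bits 101 -> D
Bits 00 -> A


Decoded message: AADDA


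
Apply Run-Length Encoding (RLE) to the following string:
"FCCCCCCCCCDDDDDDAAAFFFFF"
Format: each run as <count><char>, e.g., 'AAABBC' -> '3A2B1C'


Scanning runs left to right:
  i=0: run of 'F' x 1 -> '1F'
  i=1: run of 'C' x 9 -> '9C'
  i=10: run of 'D' x 6 -> '6D'
  i=16: run of 'A' x 3 -> '3A'
  i=19: run of 'F' x 5 -> '5F'

RLE = 1F9C6D3A5F


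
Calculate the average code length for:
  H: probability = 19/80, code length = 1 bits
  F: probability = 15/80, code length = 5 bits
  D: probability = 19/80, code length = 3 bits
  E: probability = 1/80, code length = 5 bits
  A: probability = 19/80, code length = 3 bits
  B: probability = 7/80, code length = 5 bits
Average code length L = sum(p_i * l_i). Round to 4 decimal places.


Weighted contributions p_i * l_i:
  H: (19/80) * 1 = 19/80
  F: (15/80) * 5 = 75/80
  D: (19/80) * 3 = 57/80
  E: (1/80) * 5 = 5/80
  A: (19/80) * 3 = 57/80
  B: (7/80) * 5 = 35/80
Sum = (19 + 75 + 57 + 5 + 57 + 35)/80 = 248/80

L = 248/80 = 3.1000 bits/symbol


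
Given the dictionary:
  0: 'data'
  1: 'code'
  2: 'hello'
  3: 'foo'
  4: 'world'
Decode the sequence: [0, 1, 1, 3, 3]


Look up each index in the dictionary:
  0 -> 'data'
  1 -> 'code'
  1 -> 'code'
  3 -> 'foo'
  3 -> 'foo'

Decoded: "data code code foo foo"


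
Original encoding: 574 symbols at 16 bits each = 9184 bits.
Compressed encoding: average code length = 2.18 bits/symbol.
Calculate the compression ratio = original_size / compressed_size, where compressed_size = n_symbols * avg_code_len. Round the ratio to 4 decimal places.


original_size = n_symbols * orig_bits = 574 * 16 = 9184 bits
compressed_size = n_symbols * avg_code_len = 574 * 2.18 = 1251.32 bits
ratio = original_size / compressed_size = 9184 / 1251.32 = 7.3394

Compression ratio = 7.3394


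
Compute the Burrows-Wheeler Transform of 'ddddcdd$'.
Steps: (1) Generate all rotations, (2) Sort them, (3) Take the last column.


Rotations (sorted):
  0: $ddddcdd -> last char: d
  1: cdd$dddd -> last char: d
  2: d$ddddcd -> last char: d
  3: dcdd$ddd -> last char: d
  4: dd$ddddc -> last char: c
  5: ddcdd$dd -> last char: d
  6: dddcdd$d -> last char: d
  7: ddddcdd$ -> last char: $


BWT = ddddcdd$
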